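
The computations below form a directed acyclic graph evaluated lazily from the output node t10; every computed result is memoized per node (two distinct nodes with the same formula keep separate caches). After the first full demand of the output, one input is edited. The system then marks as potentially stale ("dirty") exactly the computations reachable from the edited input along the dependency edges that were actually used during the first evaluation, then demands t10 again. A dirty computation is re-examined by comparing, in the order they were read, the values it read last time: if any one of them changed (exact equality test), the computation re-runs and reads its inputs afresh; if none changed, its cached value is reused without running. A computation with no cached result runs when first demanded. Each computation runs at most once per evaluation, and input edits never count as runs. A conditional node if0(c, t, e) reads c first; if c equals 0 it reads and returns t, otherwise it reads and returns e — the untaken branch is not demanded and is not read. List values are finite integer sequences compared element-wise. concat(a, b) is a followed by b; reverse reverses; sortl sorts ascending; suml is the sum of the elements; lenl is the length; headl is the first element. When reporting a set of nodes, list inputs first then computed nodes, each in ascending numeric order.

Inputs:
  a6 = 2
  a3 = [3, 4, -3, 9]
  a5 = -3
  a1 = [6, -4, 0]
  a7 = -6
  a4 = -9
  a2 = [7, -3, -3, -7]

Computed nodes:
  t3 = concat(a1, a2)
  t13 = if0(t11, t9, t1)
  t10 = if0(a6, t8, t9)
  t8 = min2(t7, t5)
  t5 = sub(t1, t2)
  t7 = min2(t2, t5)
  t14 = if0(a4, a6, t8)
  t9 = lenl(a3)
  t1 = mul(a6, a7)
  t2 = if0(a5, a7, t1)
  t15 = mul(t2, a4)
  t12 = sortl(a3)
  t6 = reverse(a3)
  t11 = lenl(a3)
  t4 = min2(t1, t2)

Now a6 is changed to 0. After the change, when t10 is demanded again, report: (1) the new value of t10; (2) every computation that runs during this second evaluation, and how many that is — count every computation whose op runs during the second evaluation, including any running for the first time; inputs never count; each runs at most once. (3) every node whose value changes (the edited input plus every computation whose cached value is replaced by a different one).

Demanding t10 again yields 0.
6 computations run: t1, t2, t5, t7, t8, t10.
The nodes whose values change: a6, t10.
Note the branch switch — t1, t2, t5, t7, t8 had no cache and run now for the first time.

First demand of the output computes:
  t9 = lenl([3, 4, -3, 9]) = 4
  t10 = if0(a6=2 -> else branch t9) = 4

After the edit, cleaning proceeds:
  t1: had never run; runs now, result 0.
  t2: had never run; runs now, result 0.
  t5: had never run; runs now, result 0.
  t7: had never run; runs now, result 0.
  t8: had never run; runs now, result 0.
  t10: a read changed (a6 2->0) — executes, giving 0.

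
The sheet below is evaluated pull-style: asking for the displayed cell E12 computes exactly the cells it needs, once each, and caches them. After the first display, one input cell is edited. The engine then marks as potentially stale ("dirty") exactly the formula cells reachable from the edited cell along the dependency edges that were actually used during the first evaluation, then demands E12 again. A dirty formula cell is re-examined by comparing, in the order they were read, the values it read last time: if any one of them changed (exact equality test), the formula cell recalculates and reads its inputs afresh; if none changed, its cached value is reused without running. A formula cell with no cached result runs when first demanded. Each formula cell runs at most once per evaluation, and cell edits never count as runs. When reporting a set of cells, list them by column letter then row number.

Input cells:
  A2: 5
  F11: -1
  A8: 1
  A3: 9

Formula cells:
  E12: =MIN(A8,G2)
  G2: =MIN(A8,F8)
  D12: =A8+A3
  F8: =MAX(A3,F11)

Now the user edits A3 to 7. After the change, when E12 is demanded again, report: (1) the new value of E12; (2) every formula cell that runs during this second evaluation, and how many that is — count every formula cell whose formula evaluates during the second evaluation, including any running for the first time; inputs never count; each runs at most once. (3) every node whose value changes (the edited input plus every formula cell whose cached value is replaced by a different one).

Demanding E12 again yields 1.
2 formula cells run: F8, G2.
The nodes whose values change: A3, F8.
Note the absorption at G2: it re-runs yet its value is the same, leaving the output's value untouched.

First demand of the output computes:
  F8 = MAX(9, -1) = 9
  G2 = MIN(1, 9) = 1
  E12 = MIN(1, 1) = 1

After the edit, cleaning proceeds:
  F8: a read changed (A3 9->7) — executes, giving 7.
  G2: a read changed (F8 9->7) — executes, giving 1 — identical to its old value.
  E12: dirty, but its reads are unchanged (A8 unchanged, G2 unchanged); cached 1 stands.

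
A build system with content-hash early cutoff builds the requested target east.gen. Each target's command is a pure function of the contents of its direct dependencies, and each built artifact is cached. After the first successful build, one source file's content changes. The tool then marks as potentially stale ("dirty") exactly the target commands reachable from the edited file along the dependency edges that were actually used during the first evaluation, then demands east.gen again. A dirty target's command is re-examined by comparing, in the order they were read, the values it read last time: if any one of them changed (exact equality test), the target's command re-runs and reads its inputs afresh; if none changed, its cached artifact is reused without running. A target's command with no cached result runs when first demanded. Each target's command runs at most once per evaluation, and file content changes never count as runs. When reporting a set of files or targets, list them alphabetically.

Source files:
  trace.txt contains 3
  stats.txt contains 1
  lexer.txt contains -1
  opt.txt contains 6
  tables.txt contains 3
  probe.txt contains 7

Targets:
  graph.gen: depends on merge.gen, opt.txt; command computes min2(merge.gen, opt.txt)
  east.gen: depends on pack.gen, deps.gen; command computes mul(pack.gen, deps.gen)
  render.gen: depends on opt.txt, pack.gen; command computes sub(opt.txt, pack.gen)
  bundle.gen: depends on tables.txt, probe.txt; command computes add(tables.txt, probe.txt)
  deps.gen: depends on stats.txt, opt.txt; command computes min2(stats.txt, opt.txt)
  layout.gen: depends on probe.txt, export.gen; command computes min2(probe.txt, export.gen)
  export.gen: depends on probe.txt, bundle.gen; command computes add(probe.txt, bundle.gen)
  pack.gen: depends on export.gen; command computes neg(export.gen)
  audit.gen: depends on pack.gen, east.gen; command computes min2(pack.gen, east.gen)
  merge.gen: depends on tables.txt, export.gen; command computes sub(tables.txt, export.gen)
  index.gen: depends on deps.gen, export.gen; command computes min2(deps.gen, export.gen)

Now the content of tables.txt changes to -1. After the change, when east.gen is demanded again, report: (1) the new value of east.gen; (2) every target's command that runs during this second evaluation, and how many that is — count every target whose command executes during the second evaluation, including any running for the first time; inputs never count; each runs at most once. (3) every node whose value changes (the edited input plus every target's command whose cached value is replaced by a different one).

New value of east.gen: -13.
Target commands that run: bundle.gen, east.gen, export.gen, pack.gen — 4 in total.
Values that change: bundle.gen, east.gen, export.gen, pack.gen, tables.txt.

First evaluation (everything demanded from the output):
  bundle.gen = add(3, 7) = 10
  deps.gen = min2(1, 6) = 1
  export.gen = add(7, 10) = 17
  pack.gen = neg(17) = -17
  east.gen = mul(-17, 1) = -17

Propagation after the edit:
  bundle.gen: runs — tables.txt 3->-1; result 6.
  export.gen: runs — bundle.gen 10->6; result 13.
  pack.gen: runs — export.gen 17->13; result -13.
  east.gen: runs — pack.gen -17->-13; result -13.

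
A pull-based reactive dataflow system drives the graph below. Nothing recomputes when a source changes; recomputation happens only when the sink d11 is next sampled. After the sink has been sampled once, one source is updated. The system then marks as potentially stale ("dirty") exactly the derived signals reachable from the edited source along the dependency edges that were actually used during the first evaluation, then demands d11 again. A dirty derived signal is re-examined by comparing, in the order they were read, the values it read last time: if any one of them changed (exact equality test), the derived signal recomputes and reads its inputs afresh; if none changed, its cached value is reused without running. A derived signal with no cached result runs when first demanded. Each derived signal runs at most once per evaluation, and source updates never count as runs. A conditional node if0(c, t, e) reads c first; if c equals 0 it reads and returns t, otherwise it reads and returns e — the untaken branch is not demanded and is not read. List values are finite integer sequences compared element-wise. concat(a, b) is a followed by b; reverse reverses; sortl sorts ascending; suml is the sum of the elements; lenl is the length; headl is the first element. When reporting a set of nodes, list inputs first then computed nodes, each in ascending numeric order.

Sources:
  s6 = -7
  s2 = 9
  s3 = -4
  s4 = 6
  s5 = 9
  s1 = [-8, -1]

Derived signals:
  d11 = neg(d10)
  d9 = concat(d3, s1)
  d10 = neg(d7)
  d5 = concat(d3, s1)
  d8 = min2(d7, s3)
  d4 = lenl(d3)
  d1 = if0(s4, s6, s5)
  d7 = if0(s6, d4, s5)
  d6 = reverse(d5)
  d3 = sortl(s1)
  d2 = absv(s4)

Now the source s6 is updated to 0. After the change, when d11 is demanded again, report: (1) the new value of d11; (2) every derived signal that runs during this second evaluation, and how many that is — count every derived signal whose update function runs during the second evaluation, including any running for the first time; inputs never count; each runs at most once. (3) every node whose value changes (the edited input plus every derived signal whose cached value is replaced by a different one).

First evaluation (everything demanded from the output):
  d7 = if0(s6=-7 -> else branch s5) = 9
  d10 = neg(9) = -9
  d11 = neg(-9) = 9

Propagation after the edit:
  d3: demanded for the first time — runs, produces [-8, -1].
  d4: demanded for the first time — runs, produces 2.
  d7: runs — s6 -7->0; result 2.
  d10: runs — d7 9->2; result -2.
  d11: runs — d10 -9->-2; result 2.

Key observation: a condition flipped, so demand reaches new nodes — d3, d4 run for the first time.

New value of d11: 2.
Derived signals that run: d3, d4, d7, d10, d11 — 5 in total.
Values that change: s6, d7, d10, d11.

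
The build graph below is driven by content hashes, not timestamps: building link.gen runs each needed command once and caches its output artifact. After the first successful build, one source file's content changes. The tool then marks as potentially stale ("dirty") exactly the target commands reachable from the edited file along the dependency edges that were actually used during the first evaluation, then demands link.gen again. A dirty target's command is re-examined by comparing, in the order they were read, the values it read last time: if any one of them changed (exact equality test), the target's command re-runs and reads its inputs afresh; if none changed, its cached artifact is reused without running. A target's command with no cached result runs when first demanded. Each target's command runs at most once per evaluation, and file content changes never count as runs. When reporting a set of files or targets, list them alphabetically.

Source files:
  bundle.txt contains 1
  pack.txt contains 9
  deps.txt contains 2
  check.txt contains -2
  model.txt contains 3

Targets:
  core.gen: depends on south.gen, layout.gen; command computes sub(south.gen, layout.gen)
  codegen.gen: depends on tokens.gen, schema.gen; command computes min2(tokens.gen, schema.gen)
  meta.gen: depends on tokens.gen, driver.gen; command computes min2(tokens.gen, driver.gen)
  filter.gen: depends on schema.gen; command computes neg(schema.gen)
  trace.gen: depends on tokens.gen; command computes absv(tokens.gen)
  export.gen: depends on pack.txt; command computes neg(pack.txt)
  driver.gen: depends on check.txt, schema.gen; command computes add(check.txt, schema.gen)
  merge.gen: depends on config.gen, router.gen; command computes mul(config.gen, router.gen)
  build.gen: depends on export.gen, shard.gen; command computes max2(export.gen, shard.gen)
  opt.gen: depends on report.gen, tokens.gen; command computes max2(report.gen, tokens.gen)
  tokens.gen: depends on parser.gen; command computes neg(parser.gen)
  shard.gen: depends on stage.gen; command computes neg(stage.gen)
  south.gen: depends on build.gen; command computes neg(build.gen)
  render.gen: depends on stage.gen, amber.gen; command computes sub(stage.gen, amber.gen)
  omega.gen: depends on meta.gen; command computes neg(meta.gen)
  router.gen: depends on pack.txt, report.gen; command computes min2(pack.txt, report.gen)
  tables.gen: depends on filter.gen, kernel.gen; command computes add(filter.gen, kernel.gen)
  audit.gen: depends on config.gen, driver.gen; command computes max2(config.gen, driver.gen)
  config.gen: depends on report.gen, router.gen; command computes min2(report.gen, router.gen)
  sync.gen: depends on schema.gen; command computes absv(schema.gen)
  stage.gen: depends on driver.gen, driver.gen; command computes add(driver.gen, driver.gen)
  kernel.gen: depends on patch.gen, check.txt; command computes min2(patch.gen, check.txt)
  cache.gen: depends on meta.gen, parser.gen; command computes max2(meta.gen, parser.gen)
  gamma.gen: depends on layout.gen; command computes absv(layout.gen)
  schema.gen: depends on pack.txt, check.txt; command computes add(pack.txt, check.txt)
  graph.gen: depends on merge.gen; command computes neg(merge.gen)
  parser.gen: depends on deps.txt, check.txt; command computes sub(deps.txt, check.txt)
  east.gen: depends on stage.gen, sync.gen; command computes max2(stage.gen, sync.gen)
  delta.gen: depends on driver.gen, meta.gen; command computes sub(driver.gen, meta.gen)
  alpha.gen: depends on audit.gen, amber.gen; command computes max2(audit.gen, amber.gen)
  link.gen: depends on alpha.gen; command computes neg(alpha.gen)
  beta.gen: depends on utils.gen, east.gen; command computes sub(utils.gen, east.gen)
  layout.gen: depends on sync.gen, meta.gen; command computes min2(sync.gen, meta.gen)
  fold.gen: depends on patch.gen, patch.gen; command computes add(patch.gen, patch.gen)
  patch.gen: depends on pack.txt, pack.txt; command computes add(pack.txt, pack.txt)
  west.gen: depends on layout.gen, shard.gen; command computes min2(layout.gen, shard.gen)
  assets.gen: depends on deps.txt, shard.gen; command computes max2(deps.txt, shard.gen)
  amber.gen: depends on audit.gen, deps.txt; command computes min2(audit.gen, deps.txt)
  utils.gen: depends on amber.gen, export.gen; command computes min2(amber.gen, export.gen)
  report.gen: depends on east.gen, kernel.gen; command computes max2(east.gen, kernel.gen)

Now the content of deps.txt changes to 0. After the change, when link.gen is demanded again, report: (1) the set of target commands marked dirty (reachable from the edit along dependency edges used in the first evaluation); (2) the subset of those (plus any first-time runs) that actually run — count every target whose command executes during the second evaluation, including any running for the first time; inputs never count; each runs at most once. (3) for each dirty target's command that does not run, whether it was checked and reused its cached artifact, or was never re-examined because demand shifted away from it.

Dirty set: alpha.gen, amber.gen, link.gen.
Run set: alpha.gen, amber.gen (2 run).
Re-examined without running (cache reused): link.gen.
The important point: alpha.gen recomputes to an identical value, and the output ends up unchanged.

Initial pass — values computed on the first demand:
  patch.gen = add(9, 9) = 18
  kernel.gen = min2(18, -2) = -2
  schema.gen = add(9, -2) = 7
  driver.gen = add(-2, 7) = 5
  stage.gen = add(5, 5) = 10
  sync.gen = absv(7) = 7
  east.gen = max2(10, 7) = 10
  report.gen = max2(10, -2) = 10
  router.gen = min2(9, 10) = 9
  config.gen = min2(10, 9) = 9
  audit.gen = max2(9, 5) = 9
  amber.gen = min2(9, 2) = 2
  alpha.gen = max2(9, 2) = 9
  link.gen = neg(9) = -9

Second demand — change propagation:
  amber.gen: re-runs because deps.txt 2->0; new result 0.
  alpha.gen: re-runs because amber.gen 2->0; new result 9 (unchanged).
  link.gen: re-examined; everything it read last time is the same (alpha.gen unchanged) — cache -9 kept, no run.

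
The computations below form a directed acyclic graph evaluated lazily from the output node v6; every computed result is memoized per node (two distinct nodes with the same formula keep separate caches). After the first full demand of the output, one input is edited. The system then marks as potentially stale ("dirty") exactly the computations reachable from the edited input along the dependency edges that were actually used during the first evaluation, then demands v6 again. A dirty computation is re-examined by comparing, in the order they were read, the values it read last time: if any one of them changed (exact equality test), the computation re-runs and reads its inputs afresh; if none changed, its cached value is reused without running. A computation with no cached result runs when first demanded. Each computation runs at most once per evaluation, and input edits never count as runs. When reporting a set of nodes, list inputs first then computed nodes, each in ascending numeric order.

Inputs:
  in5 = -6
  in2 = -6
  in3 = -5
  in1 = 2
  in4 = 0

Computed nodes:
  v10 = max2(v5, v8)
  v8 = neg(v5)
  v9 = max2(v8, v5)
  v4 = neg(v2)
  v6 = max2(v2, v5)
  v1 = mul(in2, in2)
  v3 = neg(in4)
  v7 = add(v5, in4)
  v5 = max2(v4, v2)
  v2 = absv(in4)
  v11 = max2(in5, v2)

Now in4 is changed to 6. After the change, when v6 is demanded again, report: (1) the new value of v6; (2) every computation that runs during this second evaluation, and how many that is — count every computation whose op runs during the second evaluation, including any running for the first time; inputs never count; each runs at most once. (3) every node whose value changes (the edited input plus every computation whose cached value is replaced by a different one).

First demand of the output computes:
  v2 = absv(0) = 0
  v4 = neg(0) = 0
  v5 = max2(0, 0) = 0
  v6 = max2(0, 0) = 0

After the edit, cleaning proceeds:
  v2: a read changed (in4 0->6) — executes, giving 6.
  v4: a read changed (v2 0->6) — executes, giving -6.
  v5: a read changed (v4 0->-6; v2 0->6) — executes, giving 6.
  v6: a read changed (v2 0->6; v5 0->6) — executes, giving 6.

Demanding v6 again yields 6.
4 computations run: v2, v4, v5, v6.
The nodes whose values change: in4, v2, v4, v5, v6.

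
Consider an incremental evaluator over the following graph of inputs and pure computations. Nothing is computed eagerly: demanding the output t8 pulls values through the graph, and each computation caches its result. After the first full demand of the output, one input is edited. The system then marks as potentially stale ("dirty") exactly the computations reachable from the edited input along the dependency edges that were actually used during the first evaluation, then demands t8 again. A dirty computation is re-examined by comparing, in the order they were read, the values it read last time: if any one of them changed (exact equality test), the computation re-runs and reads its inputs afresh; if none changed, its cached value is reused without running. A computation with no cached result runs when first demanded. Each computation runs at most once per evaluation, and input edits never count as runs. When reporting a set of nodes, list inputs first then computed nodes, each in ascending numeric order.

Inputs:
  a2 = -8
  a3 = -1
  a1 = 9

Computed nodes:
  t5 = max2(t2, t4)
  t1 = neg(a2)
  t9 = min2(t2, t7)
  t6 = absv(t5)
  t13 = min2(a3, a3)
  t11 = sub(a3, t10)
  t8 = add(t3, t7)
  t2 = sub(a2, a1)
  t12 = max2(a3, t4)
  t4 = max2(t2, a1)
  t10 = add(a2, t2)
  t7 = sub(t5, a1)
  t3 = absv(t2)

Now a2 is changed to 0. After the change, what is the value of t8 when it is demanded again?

t8 now evaluates to 9.
The important point: at t7 every value read last time is unchanged, so the dirty flag clears without a run.

Initial pass — values computed on the first demand:
  t2 = sub(-8, 9) = -17
  t3 = absv(-17) = 17
  t4 = max2(-17, 9) = 9
  t5 = max2(-17, 9) = 9
  t7 = sub(9, 9) = 0
  t8 = add(17, 0) = 17

Second demand — change propagation:
  t2: re-runs because a2 -8->0; new result -9.
  t3: re-runs because t2 -17->-9; new result 9.
  t4: re-runs because t2 -17->-9; new result 9 (unchanged).
  t5: re-runs because t2 -17->-9; new result 9 (unchanged).
  t7: re-examined; everything it read last time is the same (t5 unchanged, a1 unchanged) — cache 0 kept, no run.
  t8: re-runs because t3 17->9; new result 9.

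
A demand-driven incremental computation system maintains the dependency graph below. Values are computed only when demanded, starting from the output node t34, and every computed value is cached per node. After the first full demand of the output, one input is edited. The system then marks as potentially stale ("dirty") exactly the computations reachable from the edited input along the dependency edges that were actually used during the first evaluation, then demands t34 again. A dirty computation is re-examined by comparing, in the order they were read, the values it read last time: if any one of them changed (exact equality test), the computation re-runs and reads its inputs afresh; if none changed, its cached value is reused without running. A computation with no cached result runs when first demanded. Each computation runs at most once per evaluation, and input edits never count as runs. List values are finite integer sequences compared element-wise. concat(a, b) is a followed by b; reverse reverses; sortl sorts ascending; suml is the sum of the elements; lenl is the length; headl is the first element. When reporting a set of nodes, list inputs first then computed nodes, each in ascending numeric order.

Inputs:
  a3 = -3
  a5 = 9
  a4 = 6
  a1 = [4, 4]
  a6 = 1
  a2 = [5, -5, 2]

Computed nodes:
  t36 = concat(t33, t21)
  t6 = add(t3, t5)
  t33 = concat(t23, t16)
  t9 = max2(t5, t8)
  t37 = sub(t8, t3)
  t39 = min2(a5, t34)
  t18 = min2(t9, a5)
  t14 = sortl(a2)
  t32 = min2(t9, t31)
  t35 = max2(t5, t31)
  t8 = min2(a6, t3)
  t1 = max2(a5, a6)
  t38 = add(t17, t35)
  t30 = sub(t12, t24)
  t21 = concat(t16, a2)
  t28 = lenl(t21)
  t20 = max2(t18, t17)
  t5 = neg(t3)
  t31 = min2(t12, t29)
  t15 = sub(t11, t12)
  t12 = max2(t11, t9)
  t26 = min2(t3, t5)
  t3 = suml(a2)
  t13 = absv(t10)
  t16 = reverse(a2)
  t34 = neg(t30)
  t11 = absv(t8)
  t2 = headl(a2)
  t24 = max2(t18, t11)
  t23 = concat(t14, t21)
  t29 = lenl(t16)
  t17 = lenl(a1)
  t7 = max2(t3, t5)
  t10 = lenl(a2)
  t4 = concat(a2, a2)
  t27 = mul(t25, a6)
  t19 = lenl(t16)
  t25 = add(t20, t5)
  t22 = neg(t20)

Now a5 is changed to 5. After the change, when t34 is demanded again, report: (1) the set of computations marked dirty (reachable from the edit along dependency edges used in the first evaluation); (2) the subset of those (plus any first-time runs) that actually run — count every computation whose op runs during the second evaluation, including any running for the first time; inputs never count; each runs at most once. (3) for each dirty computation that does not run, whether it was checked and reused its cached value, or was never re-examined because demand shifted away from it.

First evaluation (everything demanded from the output):
  t3 = suml([5, -5, 2]) = 2
  t5 = neg(2) = -2
  t8 = min2(1, 2) = 1
  t9 = max2(-2, 1) = 1
  t11 = absv(1) = 1
  t12 = max2(1, 1) = 1
  t18 = min2(1, 9) = 1
  t24 = max2(1, 1) = 1
  t30 = sub(1, 1) = 0
  t34 = neg(0) = 0

Propagation after the edit:
  t18: runs — a5 9->5; result 1 (same value as before).
  t24: checked — values it read are unchanged (t18 unchanged, t11 unchanged); reused cached 1 without running.
  t30: checked — values it read are unchanged (t12 unchanged, t24 unchanged); reused cached 0 without running.
  t34: checked — values it read are unchanged (t30 unchanged); reused cached 0 without running.

Key observation: the change is absorbed at t18 — it re-runs but produces the same value, and the output's value is unchanged.

Marked dirty: t18, t24, t30, t34.
Computations that run: t18 — 1 in total.
Checked but reused from cache: t24, t30, t34.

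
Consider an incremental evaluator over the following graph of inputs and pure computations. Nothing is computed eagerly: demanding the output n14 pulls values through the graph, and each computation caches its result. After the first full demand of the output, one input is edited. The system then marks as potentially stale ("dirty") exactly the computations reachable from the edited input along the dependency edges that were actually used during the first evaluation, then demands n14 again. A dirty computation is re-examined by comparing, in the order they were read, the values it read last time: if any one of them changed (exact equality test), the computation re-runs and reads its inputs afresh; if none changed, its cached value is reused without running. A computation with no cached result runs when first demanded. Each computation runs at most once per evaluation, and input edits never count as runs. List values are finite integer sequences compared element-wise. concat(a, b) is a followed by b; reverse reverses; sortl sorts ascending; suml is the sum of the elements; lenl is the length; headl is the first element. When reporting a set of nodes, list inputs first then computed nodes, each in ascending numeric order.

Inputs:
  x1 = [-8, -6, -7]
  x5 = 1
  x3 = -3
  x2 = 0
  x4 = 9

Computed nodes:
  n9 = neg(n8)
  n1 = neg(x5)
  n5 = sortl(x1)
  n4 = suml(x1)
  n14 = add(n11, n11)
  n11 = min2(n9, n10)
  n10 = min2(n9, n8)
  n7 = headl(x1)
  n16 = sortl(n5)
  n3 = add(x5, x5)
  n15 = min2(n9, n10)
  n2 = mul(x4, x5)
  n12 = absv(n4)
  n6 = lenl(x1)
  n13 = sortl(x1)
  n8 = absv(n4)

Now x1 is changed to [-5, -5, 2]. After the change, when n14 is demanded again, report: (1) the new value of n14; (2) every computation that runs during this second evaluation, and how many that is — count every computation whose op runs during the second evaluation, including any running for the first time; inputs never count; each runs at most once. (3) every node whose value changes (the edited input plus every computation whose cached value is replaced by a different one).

n14 now evaluates to -16.
Run set: n4, n8, n9, n10, n11, n14 (6 run).
Changed values: x1, n4, n8, n9, n10, n11, n14.

Initial pass — values computed on the first demand:
  n4 = suml([-8, -6, -7]) = -21
  n8 = absv(-21) = 21
  n9 = neg(21) = -21
  n10 = min2(-21, 21) = -21
  n11 = min2(-21, -21) = -21
  n14 = add(-21, -21) = -42

Second demand — change propagation:
  n4: re-runs because x1 [-8, -6, -7]->[-5, -5, 2]; new result -8.
  n8: re-runs because n4 -21->-8; new result 8.
  n9: re-runs because n8 21->8; new result -8.
  n10: re-runs because n9 -21->-8; n8 21->8; new result -8.
  n11: re-runs because n9 -21->-8; n10 -21->-8; new result -8.
  n14: re-runs because n11 -21->-8; n11 -21->-8; new result -16.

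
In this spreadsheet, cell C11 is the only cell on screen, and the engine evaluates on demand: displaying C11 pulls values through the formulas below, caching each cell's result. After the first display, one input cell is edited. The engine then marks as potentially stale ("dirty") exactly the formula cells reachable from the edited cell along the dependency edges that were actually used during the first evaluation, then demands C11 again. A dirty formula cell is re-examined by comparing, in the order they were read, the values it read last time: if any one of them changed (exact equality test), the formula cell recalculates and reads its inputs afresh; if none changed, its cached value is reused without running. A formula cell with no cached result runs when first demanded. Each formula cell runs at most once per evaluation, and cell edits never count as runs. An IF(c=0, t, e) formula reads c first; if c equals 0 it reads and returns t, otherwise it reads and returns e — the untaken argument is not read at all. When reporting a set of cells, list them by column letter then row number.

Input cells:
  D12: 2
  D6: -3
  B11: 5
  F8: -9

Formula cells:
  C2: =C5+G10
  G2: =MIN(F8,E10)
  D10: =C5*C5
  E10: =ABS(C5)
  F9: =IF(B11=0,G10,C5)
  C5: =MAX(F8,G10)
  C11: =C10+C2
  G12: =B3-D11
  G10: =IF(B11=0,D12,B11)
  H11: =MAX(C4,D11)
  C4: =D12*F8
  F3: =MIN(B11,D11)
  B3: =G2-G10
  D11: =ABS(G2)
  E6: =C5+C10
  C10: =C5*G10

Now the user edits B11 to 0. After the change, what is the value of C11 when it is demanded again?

C11 now evaluates to 8.

Initial pass — values computed on the first demand:
  G10 = IF(B11=0: B11=5 -> else branch B11) = 5
  C5 = MAX(-9, 5) = 5
  C2 = 5 + 5 = 10
  C10 = 5 * 5 = 25
  C11 = 25 + 10 = 35

Second demand — change propagation:
  G10: re-runs because B11 5->0; B11 5->0; new result 2.
  C5: re-runs because G10 5->2; new result 2.
  C2: re-runs because C5 5->2; G10 5->2; new result 4.
  C10: re-runs because C5 5->2; G10 5->2; new result 4.
  C11: re-runs because C10 25->4; C2 10->4; new result 8.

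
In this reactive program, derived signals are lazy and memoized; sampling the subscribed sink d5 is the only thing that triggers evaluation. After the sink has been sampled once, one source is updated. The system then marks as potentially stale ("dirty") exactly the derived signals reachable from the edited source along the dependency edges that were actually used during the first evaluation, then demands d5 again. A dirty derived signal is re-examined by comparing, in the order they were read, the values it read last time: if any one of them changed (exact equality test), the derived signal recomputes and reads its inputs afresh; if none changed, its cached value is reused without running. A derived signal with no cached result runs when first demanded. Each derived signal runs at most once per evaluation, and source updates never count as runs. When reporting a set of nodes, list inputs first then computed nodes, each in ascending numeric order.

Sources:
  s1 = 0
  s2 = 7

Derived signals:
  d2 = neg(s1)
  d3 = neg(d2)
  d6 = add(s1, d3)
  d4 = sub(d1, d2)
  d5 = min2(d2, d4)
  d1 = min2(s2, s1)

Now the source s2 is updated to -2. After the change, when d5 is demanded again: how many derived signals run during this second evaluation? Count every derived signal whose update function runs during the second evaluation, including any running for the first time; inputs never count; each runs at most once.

First demand of the output computes:
  d1 = min2(7, 0) = 0
  d2 = neg(0) = 0
  d4 = sub(0, 0) = 0
  d5 = min2(0, 0) = 0

After the edit, cleaning proceeds:
  d1: a read changed (s2 7->-2) — executes, giving -2.
  d4: a read changed (d1 0->-2) — executes, giving -2.
  d5: a read changed (d4 0->-2) — executes, giving -2.

3 derived signals run: d1, d4, d5.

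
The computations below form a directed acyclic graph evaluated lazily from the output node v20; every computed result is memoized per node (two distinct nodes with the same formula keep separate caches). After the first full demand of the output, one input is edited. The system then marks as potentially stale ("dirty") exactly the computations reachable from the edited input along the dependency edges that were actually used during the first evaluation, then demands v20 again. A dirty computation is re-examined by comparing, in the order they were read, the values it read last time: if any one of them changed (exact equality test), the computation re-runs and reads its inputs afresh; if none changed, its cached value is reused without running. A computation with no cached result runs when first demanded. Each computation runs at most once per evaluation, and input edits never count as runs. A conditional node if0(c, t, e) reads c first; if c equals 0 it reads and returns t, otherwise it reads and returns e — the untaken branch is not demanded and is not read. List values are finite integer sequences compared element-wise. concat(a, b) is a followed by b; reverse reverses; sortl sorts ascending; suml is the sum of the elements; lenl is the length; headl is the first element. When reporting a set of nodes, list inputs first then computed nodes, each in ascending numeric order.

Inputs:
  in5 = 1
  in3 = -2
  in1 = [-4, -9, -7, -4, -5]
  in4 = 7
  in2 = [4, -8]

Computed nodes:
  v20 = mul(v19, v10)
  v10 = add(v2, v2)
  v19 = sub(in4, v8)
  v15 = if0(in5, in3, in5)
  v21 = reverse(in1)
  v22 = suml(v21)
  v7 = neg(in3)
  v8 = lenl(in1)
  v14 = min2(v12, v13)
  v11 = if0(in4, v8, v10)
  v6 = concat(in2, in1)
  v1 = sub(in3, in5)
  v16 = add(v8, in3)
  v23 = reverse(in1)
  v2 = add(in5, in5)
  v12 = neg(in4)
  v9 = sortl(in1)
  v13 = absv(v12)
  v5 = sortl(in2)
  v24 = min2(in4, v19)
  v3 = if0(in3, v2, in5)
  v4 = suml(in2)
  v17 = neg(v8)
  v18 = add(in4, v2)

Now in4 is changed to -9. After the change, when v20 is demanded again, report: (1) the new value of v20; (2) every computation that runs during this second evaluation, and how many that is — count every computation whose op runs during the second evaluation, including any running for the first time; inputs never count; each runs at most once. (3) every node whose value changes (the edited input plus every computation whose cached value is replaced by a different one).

Demanding v20 again yields -56.
2 computations run: v19, v20.
The nodes whose values change: in4, v19, v20.

First demand of the output computes:
  v2 = add(1, 1) = 2
  v8 = lenl([-4, -9, -7, -4, -5]) = 5
  v10 = add(2, 2) = 4
  v19 = sub(7, 5) = 2
  v20 = mul(2, 4) = 8

After the edit, cleaning proceeds:
  v19: a read changed (in4 7->-9) — executes, giving -14.
  v20: a read changed (v19 2->-14) — executes, giving -56.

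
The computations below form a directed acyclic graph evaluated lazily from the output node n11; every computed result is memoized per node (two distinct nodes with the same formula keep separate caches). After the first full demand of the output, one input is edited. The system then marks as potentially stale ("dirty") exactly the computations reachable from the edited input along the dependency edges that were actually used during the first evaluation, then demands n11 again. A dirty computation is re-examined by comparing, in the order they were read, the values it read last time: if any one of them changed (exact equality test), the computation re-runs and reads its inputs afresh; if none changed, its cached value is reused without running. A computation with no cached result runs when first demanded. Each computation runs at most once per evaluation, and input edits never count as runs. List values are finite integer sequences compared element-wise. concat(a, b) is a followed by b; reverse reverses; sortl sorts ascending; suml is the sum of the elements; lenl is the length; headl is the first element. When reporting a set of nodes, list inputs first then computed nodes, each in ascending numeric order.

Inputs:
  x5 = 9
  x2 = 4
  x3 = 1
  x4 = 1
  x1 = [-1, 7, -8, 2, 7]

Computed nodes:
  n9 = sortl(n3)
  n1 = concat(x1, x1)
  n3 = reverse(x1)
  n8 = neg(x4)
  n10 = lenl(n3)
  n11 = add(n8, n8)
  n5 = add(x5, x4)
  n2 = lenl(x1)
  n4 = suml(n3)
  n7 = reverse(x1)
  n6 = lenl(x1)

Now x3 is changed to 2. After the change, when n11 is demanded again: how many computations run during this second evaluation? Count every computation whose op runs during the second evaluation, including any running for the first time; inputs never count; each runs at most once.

0 computations run: none.
Note the shortcut — nothing in the graph depends on x3 at all, so no recomputation happens.

First demand of the output computes:
  n8 = neg(1) = -1
  n11 = add(-1, -1) = -2

After the edit, cleaning proceeds:
  no node depends on x3 at all; the second demand re-runs nothing.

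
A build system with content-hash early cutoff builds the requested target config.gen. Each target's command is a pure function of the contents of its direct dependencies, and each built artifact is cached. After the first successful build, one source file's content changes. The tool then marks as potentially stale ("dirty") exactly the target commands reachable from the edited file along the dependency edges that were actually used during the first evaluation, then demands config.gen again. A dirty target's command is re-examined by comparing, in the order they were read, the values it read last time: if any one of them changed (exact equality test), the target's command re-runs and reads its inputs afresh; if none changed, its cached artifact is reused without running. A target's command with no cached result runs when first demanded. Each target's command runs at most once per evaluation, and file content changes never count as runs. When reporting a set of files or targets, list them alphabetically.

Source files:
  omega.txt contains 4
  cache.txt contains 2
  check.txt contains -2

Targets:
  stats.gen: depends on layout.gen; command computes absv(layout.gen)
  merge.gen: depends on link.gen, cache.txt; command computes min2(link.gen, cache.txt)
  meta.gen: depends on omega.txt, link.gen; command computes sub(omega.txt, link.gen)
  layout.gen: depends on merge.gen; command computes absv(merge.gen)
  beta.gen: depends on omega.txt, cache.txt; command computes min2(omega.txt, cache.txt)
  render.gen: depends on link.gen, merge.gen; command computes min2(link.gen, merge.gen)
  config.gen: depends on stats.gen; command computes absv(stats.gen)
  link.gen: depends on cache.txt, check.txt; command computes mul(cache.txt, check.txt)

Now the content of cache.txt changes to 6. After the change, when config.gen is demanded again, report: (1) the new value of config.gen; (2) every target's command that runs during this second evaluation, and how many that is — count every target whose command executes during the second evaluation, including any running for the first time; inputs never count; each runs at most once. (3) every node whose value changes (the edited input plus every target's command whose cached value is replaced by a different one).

First evaluation (everything demanded from the output):
  link.gen = mul(2, -2) = -4
  merge.gen = min2(-4, 2) = -4
  layout.gen = absv(-4) = 4
  stats.gen = absv(4) = 4
  config.gen = absv(4) = 4

Propagation after the edit:
  link.gen: runs — cache.txt 2->6; result -12.
  merge.gen: runs — link.gen -4->-12; cache.txt 2->6; result -12.
  layout.gen: runs — merge.gen -4->-12; result 12.
  stats.gen: runs — layout.gen 4->12; result 12.
  config.gen: runs — stats.gen 4->12; result 12.

New value of config.gen: 12.
Target commands that run: config.gen, layout.gen, link.gen, merge.gen, stats.gen — 5 in total.
Values that change: cache.txt, config.gen, layout.gen, link.gen, merge.gen, stats.gen.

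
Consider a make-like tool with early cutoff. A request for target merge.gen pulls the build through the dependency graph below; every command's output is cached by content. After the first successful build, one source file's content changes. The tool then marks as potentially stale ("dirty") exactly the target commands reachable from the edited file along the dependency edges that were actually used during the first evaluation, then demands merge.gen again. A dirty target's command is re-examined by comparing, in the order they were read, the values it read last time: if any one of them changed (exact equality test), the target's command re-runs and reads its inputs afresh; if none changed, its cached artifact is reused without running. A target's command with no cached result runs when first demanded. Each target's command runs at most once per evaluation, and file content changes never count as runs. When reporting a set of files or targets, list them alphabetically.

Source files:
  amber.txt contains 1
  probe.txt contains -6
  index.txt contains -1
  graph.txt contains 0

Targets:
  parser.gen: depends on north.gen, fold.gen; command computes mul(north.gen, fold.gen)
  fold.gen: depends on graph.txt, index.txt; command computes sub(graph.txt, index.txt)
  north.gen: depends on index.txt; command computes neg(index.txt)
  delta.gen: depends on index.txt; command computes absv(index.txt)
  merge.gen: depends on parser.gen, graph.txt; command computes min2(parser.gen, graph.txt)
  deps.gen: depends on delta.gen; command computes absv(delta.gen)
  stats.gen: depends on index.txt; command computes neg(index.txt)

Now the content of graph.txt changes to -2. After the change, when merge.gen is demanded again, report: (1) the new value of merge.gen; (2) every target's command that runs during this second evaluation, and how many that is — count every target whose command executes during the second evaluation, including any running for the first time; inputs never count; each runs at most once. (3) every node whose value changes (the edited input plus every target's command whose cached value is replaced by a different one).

Demanding merge.gen again yields -2.
3 target commands run: fold.gen, merge.gen, parser.gen.
The nodes whose values change: fold.gen, graph.txt, merge.gen, parser.gen.

First demand of the output computes:
  fold.gen = sub(0, -1) = 1
  north.gen = neg(-1) = 1
  parser.gen = mul(1, 1) = 1
  merge.gen = min2(1, 0) = 0

After the edit, cleaning proceeds:
  fold.gen: a read changed (graph.txt 0->-2) — executes, giving -1.
  parser.gen: a read changed (fold.gen 1->-1) — executes, giving -1.
  merge.gen: a read changed (parser.gen 1->-1; graph.txt 0->-2) — executes, giving -2.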